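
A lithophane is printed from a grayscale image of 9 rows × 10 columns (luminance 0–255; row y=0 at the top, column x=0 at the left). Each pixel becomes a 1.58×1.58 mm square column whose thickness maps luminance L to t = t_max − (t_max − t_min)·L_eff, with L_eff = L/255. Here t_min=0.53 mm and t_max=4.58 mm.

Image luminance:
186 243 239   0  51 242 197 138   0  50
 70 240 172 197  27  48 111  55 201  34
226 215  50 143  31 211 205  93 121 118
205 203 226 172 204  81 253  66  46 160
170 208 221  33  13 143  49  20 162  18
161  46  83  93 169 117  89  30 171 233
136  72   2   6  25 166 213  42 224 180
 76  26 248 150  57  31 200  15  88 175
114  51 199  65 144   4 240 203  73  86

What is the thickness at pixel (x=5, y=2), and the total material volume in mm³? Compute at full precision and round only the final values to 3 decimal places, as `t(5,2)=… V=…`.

t(5,2)=1.229 V=590.105

span = t_max - t_min = 4.58 - 0.53 = 4.050
L(5,2) = 211, L_eff = 211/255 = 0.827451
t(5,2) = 4.58 - 4.050·0.827451 = 1.229
Σt over all 9·10 pixels = 8037/34 ≈ 236.3823529
V = pitch²·Σt = 1.58²·8037/34 = 590.105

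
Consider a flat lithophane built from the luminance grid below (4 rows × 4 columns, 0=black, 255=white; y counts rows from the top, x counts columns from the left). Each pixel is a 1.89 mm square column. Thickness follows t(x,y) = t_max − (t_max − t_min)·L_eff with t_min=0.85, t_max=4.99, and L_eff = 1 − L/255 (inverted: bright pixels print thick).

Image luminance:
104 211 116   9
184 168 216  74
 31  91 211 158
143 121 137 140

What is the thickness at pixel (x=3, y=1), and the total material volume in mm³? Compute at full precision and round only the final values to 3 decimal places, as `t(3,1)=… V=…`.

span = t_max - t_min = 4.99 - 0.85 = 4.140
L(3,1) = 74, L_eff = 1 - 74/255 = 0.709804 (inverted)
t(3,1) = 4.99 - 4.140·0.709804 = 2.051
Σt over all 4·4 pixels = 101833/2125 ≈ 47.9214118
V = pitch²·Σt = 1.89²·101833/2125 = 171.180

t(3,1)=2.051 V=171.180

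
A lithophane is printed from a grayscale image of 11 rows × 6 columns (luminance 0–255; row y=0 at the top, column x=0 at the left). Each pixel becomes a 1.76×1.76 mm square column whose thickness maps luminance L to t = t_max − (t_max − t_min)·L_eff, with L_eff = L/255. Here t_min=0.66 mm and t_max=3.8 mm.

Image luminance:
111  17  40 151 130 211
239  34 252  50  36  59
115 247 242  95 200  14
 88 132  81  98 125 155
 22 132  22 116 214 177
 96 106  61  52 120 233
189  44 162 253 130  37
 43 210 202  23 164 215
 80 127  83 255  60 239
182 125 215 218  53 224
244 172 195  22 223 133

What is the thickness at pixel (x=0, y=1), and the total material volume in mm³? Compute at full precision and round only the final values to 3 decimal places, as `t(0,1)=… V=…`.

span = t_max - t_min = 3.8 - 0.66 = 3.140
L(0,1) = 239, L_eff = 239/255 = 0.937255
t(0,1) = 3.8 - 3.140·0.937255 = 0.857
Σt over all 11·6 pixels = 363377/2550 ≈ 142.5007843
V = pitch²·Σt = 1.76²·363377/2550 = 441.410

t(0,1)=0.857 V=441.410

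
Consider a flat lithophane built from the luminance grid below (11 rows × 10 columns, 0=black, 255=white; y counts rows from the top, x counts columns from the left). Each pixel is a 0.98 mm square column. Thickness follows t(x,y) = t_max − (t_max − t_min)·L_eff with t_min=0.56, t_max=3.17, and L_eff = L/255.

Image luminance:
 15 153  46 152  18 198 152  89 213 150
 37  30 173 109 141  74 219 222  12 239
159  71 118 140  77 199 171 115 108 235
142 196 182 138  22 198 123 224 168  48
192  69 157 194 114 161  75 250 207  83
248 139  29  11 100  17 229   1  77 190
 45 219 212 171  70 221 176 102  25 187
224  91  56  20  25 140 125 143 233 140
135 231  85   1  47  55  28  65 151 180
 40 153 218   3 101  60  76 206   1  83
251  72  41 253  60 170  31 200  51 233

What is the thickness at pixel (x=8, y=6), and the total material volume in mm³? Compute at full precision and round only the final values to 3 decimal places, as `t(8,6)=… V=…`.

span = t_max - t_min = 3.17 - 0.56 = 2.610
L(8,6) = 25, L_eff = 25/255 = 0.098039
t(8,6) = 3.17 - 2.610·0.098039 = 2.914
Σt over all 11·10 pixels = 14159/68 ≈ 208.2205882
V = pitch²·Σt = 0.98²·14159/68 = 199.975

t(8,6)=2.914 V=199.975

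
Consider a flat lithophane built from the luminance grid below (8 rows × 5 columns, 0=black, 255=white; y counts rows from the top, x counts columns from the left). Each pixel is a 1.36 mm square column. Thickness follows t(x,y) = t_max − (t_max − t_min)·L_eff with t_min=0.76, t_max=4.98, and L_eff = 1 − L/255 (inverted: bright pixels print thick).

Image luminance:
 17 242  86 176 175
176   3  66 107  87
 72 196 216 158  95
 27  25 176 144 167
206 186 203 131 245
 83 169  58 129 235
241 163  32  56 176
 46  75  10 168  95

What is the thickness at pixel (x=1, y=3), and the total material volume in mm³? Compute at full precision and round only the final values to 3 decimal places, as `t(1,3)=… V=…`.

span = t_max - t_min = 4.98 - 0.76 = 4.220
L(1,3) = 25, L_eff = 1 - 25/255 = 0.901961 (inverted)
t(1,3) = 4.98 - 4.220·0.901961 = 1.174
Σt over all 8·5 pixels = 244583/2125 ≈ 115.0978824
V = pitch²·Σt = 1.36²·244583/2125 = 212.885

t(1,3)=1.174 V=212.885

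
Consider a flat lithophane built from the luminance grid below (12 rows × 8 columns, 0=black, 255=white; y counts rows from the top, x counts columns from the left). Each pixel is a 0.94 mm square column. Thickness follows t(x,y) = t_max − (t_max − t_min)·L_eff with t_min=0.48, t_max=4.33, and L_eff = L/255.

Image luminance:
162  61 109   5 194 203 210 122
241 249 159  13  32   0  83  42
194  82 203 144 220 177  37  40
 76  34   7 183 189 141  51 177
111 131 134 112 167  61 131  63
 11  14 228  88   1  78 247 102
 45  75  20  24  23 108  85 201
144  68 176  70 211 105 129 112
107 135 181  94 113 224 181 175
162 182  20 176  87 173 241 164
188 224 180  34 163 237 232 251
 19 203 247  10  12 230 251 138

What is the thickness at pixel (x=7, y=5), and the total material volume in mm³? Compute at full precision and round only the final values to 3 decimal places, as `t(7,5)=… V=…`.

span = t_max - t_min = 4.33 - 0.48 = 3.850
L(7,5) = 102, L_eff = 102/255 = 0.400000
t(7,5) = 4.33 - 3.850·0.400000 = 2.790
Σt over all 12·8 pixels = 236899/1020 ≈ 232.2539216
V = pitch²·Σt = 0.94²·236899/1020 = 205.220

t(7,5)=2.790 V=205.220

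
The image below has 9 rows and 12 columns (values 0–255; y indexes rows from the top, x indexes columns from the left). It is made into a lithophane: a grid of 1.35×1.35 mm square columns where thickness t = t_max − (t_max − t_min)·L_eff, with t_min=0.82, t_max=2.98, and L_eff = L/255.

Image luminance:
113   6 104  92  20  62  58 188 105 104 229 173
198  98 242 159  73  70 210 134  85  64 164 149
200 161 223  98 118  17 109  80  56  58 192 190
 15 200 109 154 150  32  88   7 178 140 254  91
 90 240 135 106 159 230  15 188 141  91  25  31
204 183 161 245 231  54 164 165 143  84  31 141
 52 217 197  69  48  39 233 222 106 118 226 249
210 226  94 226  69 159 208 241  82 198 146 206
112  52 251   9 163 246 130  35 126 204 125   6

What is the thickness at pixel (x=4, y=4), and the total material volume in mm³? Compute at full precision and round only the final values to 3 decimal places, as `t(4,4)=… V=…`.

t(4,4)=1.633 V=364.606

span = t_max - t_min = 2.98 - 0.82 = 2.160
L(4,4) = 159, L_eff = 159/255 = 0.623529
t(4,4) = 2.98 - 2.160·0.623529 = 1.633
Σt over all 9·12 pixels = 425124/2125 ≈ 200.0583529
V = pitch²·Σt = 1.35²·425124/2125 = 364.606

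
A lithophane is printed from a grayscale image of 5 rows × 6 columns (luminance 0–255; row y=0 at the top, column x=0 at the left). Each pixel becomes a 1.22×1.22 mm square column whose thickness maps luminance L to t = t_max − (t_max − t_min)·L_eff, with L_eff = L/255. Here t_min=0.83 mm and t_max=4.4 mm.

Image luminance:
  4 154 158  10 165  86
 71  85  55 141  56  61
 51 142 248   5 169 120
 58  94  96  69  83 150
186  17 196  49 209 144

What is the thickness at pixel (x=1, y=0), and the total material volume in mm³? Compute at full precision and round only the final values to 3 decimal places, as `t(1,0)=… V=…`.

t(1,0)=2.244 V=131.205

span = t_max - t_min = 4.4 - 0.83 = 3.570
L(1,0) = 154, L_eff = 154/255 = 0.603922
t(1,0) = 4.4 - 3.570·0.603922 = 2.244
Σt over all 5·6 pixels = 88.152
V = pitch²·Σt = 1.22²·88.152 = 131.205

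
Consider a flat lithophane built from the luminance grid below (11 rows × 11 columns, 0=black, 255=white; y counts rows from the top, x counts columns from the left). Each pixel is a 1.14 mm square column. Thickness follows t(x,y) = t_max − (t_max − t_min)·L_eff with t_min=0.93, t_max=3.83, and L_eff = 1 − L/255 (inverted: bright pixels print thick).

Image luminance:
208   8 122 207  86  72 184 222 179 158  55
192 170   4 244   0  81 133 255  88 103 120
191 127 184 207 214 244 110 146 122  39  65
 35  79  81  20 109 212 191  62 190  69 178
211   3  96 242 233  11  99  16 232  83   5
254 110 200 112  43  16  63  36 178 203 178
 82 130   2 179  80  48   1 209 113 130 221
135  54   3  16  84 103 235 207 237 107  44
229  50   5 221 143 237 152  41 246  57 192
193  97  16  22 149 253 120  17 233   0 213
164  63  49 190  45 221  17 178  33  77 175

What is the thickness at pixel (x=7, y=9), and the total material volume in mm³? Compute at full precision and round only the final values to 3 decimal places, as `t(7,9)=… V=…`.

t(7,9)=1.123 V=366.581

span = t_max - t_min = 3.83 - 0.93 = 2.900
L(7,9) = 17, L_eff = 1 - 17/255 = 0.933333 (inverted)
t(7,9) = 3.83 - 2.900·0.933333 = 1.123
Σt over all 11·11 pixels = 1438567/5100 ≈ 282.0719608
V = pitch²·Σt = 1.14²·1438567/5100 = 366.581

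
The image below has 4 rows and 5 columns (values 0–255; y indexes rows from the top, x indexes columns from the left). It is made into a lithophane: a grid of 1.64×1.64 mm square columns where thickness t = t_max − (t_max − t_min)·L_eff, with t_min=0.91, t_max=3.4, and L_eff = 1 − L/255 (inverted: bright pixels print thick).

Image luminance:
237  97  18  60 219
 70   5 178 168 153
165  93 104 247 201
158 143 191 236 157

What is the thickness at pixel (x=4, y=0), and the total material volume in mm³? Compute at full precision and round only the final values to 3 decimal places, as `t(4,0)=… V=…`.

t(4,0)=3.048 V=125.114

span = t_max - t_min = 3.4 - 0.91 = 2.490
L(4,0) = 219, L_eff = 1 - 219/255 = 0.141176 (inverted)
t(4,0) = 3.4 - 2.490·0.141176 = 3.048
Σt over all 4·5 pixels = 3954/85 ≈ 46.5176471
V = pitch²·Σt = 1.64²·3954/85 = 125.114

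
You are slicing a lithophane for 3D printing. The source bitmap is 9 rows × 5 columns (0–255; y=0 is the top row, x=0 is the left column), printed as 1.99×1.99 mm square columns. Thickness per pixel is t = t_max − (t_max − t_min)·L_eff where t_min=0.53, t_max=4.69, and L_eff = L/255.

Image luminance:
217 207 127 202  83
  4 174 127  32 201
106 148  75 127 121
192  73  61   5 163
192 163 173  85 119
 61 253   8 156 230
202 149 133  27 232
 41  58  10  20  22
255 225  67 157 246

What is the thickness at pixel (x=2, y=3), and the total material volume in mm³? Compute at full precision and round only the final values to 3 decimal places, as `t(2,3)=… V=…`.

t(2,3)=3.695 V=465.663

span = t_max - t_min = 4.69 - 0.53 = 4.160
L(2,3) = 61, L_eff = 61/255 = 0.239216
t(2,3) = 4.69 - 4.160·0.239216 = 3.695
Σt over all 9·5 pixels = 176383/1500 ≈ 117.5886667
V = pitch²·Σt = 1.99²·176383/1500 = 465.663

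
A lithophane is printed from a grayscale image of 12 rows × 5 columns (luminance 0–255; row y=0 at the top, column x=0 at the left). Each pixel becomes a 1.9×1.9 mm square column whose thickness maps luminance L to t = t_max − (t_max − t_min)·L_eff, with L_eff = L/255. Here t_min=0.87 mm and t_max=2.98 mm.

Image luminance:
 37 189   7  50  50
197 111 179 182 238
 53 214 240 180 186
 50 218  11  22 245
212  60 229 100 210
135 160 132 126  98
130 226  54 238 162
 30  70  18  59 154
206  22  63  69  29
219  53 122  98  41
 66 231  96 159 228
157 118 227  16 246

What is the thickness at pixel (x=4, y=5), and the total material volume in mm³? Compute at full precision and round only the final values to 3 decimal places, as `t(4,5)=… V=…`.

t(4,5)=2.169 V=414.625

span = t_max - t_min = 2.98 - 0.87 = 2.110
L(4,5) = 98, L_eff = 98/255 = 0.384314
t(4,5) = 2.98 - 2.110·0.384314 = 2.169
Σt over all 12·5 pixels = 244066/2125 ≈ 114.8545882
V = pitch²·Σt = 1.9²·244066/2125 = 414.625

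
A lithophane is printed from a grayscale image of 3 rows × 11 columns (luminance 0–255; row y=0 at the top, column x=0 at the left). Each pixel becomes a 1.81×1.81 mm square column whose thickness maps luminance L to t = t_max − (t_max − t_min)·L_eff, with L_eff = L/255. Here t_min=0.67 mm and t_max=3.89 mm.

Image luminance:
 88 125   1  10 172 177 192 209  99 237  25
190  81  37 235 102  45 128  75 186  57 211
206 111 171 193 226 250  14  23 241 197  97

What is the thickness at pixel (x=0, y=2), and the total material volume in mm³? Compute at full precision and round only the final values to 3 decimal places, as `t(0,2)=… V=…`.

t(0,2)=1.289 V=238.075

span = t_max - t_min = 3.89 - 0.67 = 3.220
L(0,2) = 206, L_eff = 206/255 = 0.807843
t(0,2) = 3.89 - 3.220·0.807843 = 1.289
Σt over all 3·11 pixels = 1853093/25500 ≈ 72.6703137
V = pitch²·Σt = 1.81²·1853093/25500 = 238.075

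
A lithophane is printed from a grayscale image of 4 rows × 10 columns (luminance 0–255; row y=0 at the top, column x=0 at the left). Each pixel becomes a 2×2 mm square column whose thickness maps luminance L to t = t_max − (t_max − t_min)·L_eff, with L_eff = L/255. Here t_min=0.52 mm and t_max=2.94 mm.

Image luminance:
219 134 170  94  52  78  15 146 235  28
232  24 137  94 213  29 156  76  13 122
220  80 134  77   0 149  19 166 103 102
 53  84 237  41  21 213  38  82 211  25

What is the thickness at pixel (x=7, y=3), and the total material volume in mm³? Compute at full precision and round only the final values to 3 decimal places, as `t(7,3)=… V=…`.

t(7,3)=2.162 V=306.333

span = t_max - t_min = 2.94 - 0.52 = 2.420
L(7,3) = 82, L_eff = 82/255 = 0.321569
t(7,3) = 2.94 - 2.420·0.321569 = 2.162
Σt over all 4·10 pixels = 488219/6375 ≈ 76.5833725
V = pitch²·Σt = 2²·488219/6375 = 306.333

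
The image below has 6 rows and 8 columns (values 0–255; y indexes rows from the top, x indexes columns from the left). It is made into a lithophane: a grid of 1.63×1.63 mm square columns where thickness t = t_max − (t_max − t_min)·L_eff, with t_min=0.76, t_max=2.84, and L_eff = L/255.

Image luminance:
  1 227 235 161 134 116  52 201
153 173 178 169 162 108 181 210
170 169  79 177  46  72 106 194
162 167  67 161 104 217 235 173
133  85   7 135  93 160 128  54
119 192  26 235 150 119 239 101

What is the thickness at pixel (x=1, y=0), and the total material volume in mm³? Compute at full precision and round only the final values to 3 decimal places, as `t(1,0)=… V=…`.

t(1,0)=0.988 V=216.206

span = t_max - t_min = 2.84 - 0.76 = 2.080
L(1,0) = 227, L_eff = 227/255 = 0.890196
t(1,0) = 2.84 - 2.080·0.890196 = 0.988
Σt over all 6·8 pixels = 518768/6375 ≈ 81.3753725
V = pitch²·Σt = 1.63²·518768/6375 = 216.206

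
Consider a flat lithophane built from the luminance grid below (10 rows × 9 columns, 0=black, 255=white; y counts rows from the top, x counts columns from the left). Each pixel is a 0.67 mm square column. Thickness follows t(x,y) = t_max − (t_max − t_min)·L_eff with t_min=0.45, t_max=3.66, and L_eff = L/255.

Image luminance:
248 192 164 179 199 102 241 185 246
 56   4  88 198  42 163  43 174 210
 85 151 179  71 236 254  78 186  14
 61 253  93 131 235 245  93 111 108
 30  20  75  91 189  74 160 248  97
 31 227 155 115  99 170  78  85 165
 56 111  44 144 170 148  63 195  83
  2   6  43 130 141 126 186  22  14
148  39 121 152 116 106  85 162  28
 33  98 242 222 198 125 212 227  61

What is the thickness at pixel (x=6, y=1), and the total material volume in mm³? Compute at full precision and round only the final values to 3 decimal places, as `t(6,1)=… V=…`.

t(6,1)=3.119 V=82.962

span = t_max - t_min = 3.66 - 0.45 = 3.210
L(6,1) = 43, L_eff = 43/255 = 0.168627
t(6,1) = 3.66 - 3.210·0.168627 = 3.119
Σt over all 10·9 pixels = 785449/4250 ≈ 184.8115294
V = pitch²·Σt = 0.67²·785449/4250 = 82.962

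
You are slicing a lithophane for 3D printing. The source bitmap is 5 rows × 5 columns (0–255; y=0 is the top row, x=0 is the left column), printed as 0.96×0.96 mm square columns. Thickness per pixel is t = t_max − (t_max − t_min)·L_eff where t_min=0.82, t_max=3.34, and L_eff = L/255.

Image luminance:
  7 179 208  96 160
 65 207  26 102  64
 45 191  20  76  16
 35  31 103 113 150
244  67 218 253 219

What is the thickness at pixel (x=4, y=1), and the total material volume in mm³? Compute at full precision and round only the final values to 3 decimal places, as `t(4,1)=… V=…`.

span = t_max - t_min = 3.34 - 0.82 = 2.520
L(4,1) = 64, L_eff = 64/255 = 0.250980
t(4,1) = 3.34 - 2.520·0.250980 = 2.708
Σt over all 5·5 pixels = 46657/850 ≈ 54.8905882
V = pitch²·Σt = 0.96²·46657/850 = 50.587

t(4,1)=2.708 V=50.587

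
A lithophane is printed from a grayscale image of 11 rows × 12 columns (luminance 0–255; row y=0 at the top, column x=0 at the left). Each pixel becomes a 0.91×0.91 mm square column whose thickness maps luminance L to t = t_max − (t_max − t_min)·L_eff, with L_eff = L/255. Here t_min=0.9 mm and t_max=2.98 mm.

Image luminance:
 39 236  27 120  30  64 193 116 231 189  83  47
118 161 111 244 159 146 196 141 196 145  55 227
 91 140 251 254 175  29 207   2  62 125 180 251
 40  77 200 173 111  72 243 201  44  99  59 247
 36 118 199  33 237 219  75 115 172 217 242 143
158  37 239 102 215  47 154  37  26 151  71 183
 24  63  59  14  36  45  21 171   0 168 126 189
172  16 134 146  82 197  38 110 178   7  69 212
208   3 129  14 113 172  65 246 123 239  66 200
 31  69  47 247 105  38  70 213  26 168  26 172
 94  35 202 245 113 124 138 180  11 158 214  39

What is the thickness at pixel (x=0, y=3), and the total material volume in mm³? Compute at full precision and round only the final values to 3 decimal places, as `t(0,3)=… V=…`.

span = t_max - t_min = 2.98 - 0.9 = 2.080
L(0,3) = 40, L_eff = 40/255 = 0.156863
t(0,3) = 2.98 - 2.080·0.156863 = 2.654
Σt over all 11·12 pixels = 1652114/6375 ≈ 259.1551373
V = pitch²·Σt = 0.91²·1652114/6375 = 214.606

t(0,3)=2.654 V=214.606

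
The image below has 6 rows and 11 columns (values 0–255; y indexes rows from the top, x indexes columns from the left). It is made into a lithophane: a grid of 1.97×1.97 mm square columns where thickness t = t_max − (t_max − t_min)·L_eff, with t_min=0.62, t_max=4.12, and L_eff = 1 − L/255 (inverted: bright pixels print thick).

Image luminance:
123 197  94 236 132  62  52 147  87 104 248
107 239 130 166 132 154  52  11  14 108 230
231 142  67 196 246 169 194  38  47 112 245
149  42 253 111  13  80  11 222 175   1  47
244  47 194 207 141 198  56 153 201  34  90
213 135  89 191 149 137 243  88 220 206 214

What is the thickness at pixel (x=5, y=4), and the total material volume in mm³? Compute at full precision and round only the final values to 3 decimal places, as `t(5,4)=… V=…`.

span = t_max - t_min = 4.12 - 0.62 = 3.500
L(5,4) = 198, L_eff = 1 - 198/255 = 0.223529 (inverted)
t(5,4) = 4.12 - 3.500·0.223529 = 3.338
Σt over all 6·11 pixels = 70276/425 ≈ 165.3552941
V = pitch²·Σt = 1.97²·70276/425 = 641.727

t(5,4)=3.338 V=641.727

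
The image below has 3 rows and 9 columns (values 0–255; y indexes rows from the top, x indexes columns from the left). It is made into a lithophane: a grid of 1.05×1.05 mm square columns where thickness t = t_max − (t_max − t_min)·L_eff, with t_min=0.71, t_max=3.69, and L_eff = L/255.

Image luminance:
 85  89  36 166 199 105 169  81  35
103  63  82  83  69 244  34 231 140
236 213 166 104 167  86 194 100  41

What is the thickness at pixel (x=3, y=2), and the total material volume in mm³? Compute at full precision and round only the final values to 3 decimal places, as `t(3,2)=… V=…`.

t(3,2)=2.475 V=67.054

span = t_max - t_min = 3.69 - 0.71 = 2.980
L(3,2) = 104, L_eff = 104/255 = 0.407843
t(3,2) = 3.69 - 2.980·0.407843 = 2.475
Σt over all 3·9 pixels = 516969/8500 ≈ 60.8198824
V = pitch²·Σt = 1.05²·516969/8500 = 67.054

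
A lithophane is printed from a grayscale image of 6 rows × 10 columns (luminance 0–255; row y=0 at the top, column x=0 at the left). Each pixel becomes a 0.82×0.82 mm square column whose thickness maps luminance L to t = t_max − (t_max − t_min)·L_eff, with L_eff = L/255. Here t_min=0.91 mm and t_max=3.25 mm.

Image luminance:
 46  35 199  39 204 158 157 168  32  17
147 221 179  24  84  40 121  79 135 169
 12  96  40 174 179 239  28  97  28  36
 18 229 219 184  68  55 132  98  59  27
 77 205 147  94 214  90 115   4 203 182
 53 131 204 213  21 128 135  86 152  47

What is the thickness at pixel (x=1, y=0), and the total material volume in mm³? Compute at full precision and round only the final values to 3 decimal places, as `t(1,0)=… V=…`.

t(1,0)=2.929 V=89.327

span = t_max - t_min = 3.25 - 0.91 = 2.340
L(1,0) = 35, L_eff = 35/255 = 0.137255
t(1,0) = 3.25 - 2.340·0.137255 = 2.929
Σt over all 6·10 pixels = 564603/4250 ≈ 132.8477647
V = pitch²·Σt = 0.82²·564603/4250 = 89.327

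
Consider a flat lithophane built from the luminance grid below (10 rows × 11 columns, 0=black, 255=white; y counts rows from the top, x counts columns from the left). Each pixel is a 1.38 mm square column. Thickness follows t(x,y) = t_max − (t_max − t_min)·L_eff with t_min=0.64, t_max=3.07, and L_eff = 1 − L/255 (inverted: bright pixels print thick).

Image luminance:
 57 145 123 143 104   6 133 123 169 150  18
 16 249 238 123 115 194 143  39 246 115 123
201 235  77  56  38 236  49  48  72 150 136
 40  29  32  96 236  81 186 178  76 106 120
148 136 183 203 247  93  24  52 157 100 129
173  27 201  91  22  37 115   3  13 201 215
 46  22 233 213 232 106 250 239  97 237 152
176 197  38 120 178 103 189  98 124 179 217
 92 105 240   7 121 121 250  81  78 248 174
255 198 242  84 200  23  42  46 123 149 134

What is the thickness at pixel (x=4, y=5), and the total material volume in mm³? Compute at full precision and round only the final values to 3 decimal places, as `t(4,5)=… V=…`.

t(4,5)=0.850 V=393.202

span = t_max - t_min = 3.07 - 0.64 = 2.430
L(4,5) = 22, L_eff = 1 - 22/255 = 0.913725 (inverted)
t(4,5) = 3.07 - 2.430·0.913725 = 0.850
Σt over all 10·11 pixels = 1754999/8500 ≈ 206.4704706
V = pitch²·Σt = 1.38²·1754999/8500 = 393.202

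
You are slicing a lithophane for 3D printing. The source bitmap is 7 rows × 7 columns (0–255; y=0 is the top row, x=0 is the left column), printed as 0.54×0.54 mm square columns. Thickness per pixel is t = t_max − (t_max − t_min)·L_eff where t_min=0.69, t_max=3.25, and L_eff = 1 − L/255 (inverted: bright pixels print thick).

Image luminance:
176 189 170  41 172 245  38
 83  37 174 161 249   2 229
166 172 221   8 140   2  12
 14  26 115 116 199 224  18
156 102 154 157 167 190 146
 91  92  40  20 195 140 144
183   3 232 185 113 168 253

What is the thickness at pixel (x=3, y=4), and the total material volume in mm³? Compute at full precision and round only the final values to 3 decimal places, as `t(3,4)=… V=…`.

t(3,4)=2.266 V=28.390

span = t_max - t_min = 3.25 - 0.69 = 2.560
L(3,4) = 157, L_eff = 1 - 157/255 = 0.384314 (inverted)
t(3,4) = 3.25 - 2.560·0.384314 = 2.266
Σt over all 7·7 pixels = 165509/1700 ≈ 97.3582353
V = pitch²·Σt = 0.54²·165509/1700 = 28.390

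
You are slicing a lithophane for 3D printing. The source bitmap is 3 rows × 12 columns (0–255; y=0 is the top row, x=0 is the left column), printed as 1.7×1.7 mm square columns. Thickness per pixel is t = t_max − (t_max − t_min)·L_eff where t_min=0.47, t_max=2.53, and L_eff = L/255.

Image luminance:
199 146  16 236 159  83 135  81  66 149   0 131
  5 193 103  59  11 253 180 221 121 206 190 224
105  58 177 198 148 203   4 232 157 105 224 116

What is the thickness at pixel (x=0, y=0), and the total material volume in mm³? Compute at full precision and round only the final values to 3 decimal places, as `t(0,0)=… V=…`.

span = t_max - t_min = 2.53 - 0.47 = 2.060
L(0,0) = 199, L_eff = 199/255 = 0.780392
t(0,0) = 2.53 - 2.060·0.780392 = 0.922
Σt over all 3·12 pixels = 328594/6375 ≈ 51.5441569
V = pitch²·Σt = 1.7²·328594/6375 = 148.963

t(0,0)=0.922 V=148.963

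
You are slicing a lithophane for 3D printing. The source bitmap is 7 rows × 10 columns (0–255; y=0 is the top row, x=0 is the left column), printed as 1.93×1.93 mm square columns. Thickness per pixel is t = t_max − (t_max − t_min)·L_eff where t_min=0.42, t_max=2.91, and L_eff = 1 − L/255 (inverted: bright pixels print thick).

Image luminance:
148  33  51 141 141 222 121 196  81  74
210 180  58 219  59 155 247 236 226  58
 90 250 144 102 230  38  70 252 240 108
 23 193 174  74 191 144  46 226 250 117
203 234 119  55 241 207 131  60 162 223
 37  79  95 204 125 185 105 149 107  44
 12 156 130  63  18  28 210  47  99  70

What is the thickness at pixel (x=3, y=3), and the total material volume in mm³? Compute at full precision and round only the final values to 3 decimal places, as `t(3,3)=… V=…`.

span = t_max - t_min = 2.91 - 0.42 = 2.490
L(3,3) = 74, L_eff = 1 - 74/255 = 0.709804 (inverted)
t(3,3) = 2.91 - 2.490·0.709804 = 1.143
Σt over all 7·10 pixels = 257857/2125 ≈ 121.3444706
V = pitch²·Σt = 1.93²·257857/2125 = 451.996

t(3,3)=1.143 V=451.996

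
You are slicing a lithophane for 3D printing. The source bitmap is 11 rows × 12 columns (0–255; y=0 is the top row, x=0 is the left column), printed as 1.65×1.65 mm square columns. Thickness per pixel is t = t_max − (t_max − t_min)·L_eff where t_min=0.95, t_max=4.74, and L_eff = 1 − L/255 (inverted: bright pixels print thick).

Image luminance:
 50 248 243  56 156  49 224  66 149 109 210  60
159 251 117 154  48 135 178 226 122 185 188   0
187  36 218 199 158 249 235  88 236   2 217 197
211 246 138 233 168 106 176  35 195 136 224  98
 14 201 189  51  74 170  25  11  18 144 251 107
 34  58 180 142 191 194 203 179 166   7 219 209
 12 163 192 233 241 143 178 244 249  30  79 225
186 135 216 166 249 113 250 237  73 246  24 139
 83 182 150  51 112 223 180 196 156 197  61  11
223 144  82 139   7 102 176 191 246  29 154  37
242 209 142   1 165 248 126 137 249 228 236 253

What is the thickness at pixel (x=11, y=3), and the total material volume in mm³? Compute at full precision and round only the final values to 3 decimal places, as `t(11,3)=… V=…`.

span = t_max - t_min = 4.74 - 0.95 = 3.790
L(11,3) = 98, L_eff = 1 - 98/255 = 0.615686 (inverted)
t(11,3) = 4.74 - 3.790·0.615686 = 2.407
Σt over all 11·12 pixels = 10701521/25500 ≈ 419.6674902
V = pitch²·Σt = 1.65²·10701521/25500 = 1142.545

t(11,3)=2.407 V=1142.545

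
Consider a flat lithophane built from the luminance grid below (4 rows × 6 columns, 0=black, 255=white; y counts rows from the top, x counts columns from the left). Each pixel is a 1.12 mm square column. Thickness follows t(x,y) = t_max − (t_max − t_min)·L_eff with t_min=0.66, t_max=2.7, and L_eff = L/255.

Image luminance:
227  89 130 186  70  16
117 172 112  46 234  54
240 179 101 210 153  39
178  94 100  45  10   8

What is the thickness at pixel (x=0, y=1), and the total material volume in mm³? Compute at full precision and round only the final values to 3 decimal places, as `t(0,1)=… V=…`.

t(0,1)=1.764 V=53.086

span = t_max - t_min = 2.7 - 0.66 = 2.040
L(0,1) = 117, L_eff = 117/255 = 0.458824
t(0,1) = 2.7 - 2.040·0.458824 = 1.764
Σt over all 4·6 pixels = 42.32
V = pitch²·Σt = 1.12²·42.32 = 53.086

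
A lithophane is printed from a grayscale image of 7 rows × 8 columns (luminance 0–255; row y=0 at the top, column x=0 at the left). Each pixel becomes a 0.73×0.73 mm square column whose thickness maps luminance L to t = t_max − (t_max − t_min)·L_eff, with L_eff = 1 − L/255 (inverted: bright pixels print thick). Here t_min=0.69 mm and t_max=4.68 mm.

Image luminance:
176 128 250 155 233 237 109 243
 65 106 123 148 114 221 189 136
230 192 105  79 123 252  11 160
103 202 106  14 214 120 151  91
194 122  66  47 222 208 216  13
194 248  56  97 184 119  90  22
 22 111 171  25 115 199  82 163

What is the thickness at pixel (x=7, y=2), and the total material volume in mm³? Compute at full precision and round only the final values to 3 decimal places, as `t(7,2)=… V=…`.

t(7,2)=3.194 V=85.397

span = t_max - t_min = 4.68 - 0.69 = 3.990
L(7,2) = 160, L_eff = 1 - 160/255 = 0.372549 (inverted)
t(7,2) = 4.68 - 3.990·0.372549 = 3.194
Σt over all 7·8 pixels = 340529/2125 ≈ 160.2489412
V = pitch²·Σt = 0.73²·340529/2125 = 85.397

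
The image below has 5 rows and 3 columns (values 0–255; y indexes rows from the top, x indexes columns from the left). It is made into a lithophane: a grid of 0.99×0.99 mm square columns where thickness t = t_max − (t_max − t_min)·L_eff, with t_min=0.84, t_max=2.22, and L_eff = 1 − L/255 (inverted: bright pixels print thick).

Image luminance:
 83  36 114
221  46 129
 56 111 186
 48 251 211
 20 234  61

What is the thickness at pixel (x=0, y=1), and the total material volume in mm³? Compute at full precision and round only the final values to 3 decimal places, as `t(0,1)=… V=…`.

t(0,1)=2.036 V=21.934

span = t_max - t_min = 2.22 - 0.84 = 1.380
L(0,1) = 221, L_eff = 1 - 221/255 = 0.133333 (inverted)
t(0,1) = 2.22 - 1.380·0.133333 = 2.036
Σt over all 5·3 pixels = 95111/4250 ≈ 22.3790588
V = pitch²·Σt = 0.99²·95111/4250 = 21.934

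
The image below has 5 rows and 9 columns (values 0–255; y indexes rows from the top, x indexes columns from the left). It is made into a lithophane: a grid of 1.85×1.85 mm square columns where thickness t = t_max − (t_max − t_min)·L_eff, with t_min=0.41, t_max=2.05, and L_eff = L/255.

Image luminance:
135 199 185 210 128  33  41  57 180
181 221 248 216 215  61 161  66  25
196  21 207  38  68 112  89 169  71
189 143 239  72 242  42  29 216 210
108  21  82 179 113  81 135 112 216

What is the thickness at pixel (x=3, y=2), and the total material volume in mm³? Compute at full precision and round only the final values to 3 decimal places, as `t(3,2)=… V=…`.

span = t_max - t_min = 2.05 - 0.41 = 1.640
L(3,2) = 38, L_eff = 38/255 = 0.149020
t(3,2) = 2.05 - 1.640·0.149020 = 1.806
Σt over all 5·9 pixels = 1374607/25500 ≈ 53.9061569
V = pitch²·Σt = 1.85²·1374607/25500 = 184.494

t(3,2)=1.806 V=184.494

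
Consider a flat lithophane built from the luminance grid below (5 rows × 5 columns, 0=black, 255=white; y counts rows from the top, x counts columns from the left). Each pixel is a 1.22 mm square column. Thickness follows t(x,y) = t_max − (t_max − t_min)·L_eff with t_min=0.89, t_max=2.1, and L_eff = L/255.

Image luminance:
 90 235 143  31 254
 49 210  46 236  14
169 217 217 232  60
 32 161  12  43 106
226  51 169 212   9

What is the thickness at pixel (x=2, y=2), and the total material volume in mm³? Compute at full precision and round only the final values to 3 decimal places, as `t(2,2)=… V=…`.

span = t_max - t_min = 2.1 - 0.89 = 1.210
L(2,2) = 217, L_eff = 217/255 = 0.850980
t(2,2) = 2.1 - 1.210·0.850980 = 1.070
Σt over all 5·5 pixels = 474323/12750 ≈ 37.2018039
V = pitch²·Σt = 1.22²·474323/12750 = 55.371

t(2,2)=1.070 V=55.371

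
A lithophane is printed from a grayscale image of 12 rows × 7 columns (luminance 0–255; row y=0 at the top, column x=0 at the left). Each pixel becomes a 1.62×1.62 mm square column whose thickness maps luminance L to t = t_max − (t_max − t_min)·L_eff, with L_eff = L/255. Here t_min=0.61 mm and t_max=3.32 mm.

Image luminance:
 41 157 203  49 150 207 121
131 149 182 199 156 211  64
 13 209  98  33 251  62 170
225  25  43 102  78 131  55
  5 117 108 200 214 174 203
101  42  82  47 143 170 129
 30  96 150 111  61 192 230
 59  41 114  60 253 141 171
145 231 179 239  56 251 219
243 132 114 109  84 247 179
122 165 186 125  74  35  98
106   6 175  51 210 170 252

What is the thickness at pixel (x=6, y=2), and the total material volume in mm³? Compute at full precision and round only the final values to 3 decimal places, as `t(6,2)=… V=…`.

span = t_max - t_min = 3.32 - 0.61 = 2.710
L(6,2) = 170, L_eff = 170/255 = 0.666667
t(6,2) = 3.32 - 2.710·0.666667 = 1.513
Σt over all 12·7 pixels = 2043269/12750 ≈ 160.2563922
V = pitch²·Σt = 1.62²·2043269/12750 = 420.577

t(6,2)=1.513 V=420.577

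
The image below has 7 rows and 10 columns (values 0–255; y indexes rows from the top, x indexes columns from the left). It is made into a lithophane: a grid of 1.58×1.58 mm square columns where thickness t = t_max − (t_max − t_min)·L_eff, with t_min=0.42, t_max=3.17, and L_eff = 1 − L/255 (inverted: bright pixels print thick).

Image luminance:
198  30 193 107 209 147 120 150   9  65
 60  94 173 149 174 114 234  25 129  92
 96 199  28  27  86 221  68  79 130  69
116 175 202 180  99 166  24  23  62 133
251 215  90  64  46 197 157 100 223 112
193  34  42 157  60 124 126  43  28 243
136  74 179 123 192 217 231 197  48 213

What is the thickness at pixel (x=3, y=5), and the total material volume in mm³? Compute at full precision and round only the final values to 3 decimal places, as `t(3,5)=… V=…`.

span = t_max - t_min = 3.17 - 0.42 = 2.750
L(3,5) = 157, L_eff = 1 - 157/255 = 0.384314 (inverted)
t(3,5) = 3.17 - 2.750·0.384314 = 2.113
Σt over all 7·10 pixels = 63229/510 ≈ 123.9784314
V = pitch²·Σt = 1.58²·63229/510 = 309.500

t(3,5)=2.113 V=309.500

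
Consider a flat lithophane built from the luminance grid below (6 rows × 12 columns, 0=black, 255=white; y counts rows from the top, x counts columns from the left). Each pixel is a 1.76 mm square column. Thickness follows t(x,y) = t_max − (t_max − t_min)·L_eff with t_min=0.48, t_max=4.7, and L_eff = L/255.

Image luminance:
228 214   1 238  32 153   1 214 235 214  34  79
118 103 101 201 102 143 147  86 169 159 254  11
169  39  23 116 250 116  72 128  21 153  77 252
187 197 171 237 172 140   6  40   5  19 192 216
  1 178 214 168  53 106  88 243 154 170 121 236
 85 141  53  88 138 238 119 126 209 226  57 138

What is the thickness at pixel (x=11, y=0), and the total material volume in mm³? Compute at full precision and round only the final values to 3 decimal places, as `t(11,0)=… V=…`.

span = t_max - t_min = 4.7 - 0.48 = 4.220
L(11,0) = 79, L_eff = 79/255 = 0.309804
t(11,0) = 4.7 - 4.220·0.309804 = 3.393
Σt over all 6·12 pixels = 152811/850 ≈ 179.7776471
V = pitch²·Σt = 1.76²·152811/850 = 556.879

t(11,0)=3.393 V=556.879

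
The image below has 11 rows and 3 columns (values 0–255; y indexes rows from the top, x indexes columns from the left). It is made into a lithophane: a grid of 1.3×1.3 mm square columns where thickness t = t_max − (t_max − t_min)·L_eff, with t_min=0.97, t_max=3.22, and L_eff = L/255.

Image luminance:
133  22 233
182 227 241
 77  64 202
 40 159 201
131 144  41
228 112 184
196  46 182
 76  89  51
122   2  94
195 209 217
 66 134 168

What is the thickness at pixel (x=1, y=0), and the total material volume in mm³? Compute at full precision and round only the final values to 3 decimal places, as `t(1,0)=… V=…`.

t(1,0)=3.026 V=112.954

span = t_max - t_min = 3.22 - 0.97 = 2.250
L(1,0) = 22, L_eff = 22/255 = 0.086275
t(1,0) = 3.22 - 2.250·0.086275 = 3.026
Σt over all 11·3 pixels = 56811/850 ≈ 66.8364706
V = pitch²·Σt = 1.3²·56811/850 = 112.954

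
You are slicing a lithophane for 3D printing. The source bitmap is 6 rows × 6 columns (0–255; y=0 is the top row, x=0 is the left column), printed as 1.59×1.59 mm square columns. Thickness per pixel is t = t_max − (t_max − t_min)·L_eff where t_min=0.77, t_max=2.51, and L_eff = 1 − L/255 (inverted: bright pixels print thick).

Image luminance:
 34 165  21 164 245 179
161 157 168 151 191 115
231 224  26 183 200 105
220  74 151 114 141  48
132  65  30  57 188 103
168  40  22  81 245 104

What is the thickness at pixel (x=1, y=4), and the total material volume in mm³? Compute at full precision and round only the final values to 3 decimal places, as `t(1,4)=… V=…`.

t(1,4)=1.214 V=151.208

span = t_max - t_min = 2.51 - 0.77 = 1.740
L(1,4) = 65, L_eff = 1 - 65/255 = 0.745098 (inverted)
t(1,4) = 2.51 - 1.740·0.745098 = 1.214
Σt over all 6·6 pixels = 254197/4250 ≈ 59.8110588
V = pitch²·Σt = 1.59²·254197/4250 = 151.208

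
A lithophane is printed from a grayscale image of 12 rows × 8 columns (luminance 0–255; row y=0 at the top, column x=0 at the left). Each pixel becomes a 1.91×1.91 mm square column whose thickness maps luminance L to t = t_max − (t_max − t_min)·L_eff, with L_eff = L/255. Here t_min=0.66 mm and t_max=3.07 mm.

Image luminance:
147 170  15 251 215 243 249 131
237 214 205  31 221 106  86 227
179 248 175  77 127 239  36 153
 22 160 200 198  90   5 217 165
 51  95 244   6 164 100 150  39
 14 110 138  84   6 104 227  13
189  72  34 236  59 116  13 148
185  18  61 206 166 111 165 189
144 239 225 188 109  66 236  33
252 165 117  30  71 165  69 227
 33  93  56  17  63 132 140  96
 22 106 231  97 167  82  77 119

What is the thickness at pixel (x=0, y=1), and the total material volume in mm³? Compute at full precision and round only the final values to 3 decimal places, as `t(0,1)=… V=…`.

span = t_max - t_min = 3.07 - 0.66 = 2.410
L(0,1) = 237, L_eff = 237/255 = 0.929412
t(0,1) = 3.07 - 2.410·0.929412 = 0.830
Σt over all 12·8 pixels = 4522381/25500 ≈ 177.3482745
V = pitch²·Σt = 1.91²·4522381/25500 = 646.984

t(0,1)=0.830 V=646.984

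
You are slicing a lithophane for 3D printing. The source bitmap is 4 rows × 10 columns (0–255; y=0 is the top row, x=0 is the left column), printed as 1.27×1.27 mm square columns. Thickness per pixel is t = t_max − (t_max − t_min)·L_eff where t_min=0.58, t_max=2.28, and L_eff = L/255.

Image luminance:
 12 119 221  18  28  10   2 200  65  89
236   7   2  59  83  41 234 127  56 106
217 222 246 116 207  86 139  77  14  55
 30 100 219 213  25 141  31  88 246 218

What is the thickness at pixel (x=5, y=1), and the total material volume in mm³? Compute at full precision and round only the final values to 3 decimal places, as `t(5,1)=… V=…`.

t(5,1)=2.007 V=99.731

span = t_max - t_min = 2.28 - 0.58 = 1.700
L(5,1) = 41, L_eff = 41/255 = 0.160784
t(5,1) = 2.28 - 1.700·0.160784 = 2.007
Σt over all 4·10 pixels = 371/6 ≈ 61.8333333
V = pitch²·Σt = 1.27²·371/6 = 99.731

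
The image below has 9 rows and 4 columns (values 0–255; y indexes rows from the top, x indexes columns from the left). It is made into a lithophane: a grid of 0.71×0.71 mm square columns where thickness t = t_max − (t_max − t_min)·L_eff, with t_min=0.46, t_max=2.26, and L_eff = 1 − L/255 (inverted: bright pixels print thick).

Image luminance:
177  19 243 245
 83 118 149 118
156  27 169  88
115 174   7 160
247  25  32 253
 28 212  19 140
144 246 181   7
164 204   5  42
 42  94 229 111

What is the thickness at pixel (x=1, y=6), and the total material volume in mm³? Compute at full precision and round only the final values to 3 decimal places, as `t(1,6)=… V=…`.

span = t_max - t_min = 2.26 - 0.46 = 1.800
L(1,6) = 246, L_eff = 1 - 246/255 = 0.035294 (inverted)
t(1,6) = 2.26 - 1.800·0.035294 = 2.196
Σt over all 9·4 pixels = 20457/425 ≈ 48.1341176
V = pitch²·Σt = 0.71²·20457/425 = 24.264

t(1,6)=2.196 V=24.264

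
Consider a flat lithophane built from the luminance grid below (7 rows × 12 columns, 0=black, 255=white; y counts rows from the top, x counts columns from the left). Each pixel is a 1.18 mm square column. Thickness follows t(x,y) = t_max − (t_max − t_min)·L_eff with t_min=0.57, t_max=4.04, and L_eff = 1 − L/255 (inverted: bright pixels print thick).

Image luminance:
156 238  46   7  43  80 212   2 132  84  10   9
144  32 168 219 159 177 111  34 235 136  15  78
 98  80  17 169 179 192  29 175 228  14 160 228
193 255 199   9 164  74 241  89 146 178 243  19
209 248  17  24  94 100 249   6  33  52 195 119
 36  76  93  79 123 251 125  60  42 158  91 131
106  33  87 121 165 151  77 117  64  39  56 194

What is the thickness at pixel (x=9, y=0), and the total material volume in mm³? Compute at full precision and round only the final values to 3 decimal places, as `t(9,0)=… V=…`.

span = t_max - t_min = 4.04 - 0.57 = 3.470
L(9,0) = 84, L_eff = 1 - 84/255 = 0.670588 (inverted)
t(9,0) = 4.04 - 3.470·0.670588 = 1.713
Σt over all 7·12 pixels = 4596209/25500 ≈ 180.2434902
V = pitch²·Σt = 1.18²·4596209/25500 = 250.971

t(9,0)=1.713 V=250.971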